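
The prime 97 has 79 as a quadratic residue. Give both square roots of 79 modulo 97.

97 ≡ 1 (mod 4), so we find a root by search.
Trying successive values, 46² = 2116 ≡ 79 (mod 97). The other root is 97 − 46 = 51.

46, 51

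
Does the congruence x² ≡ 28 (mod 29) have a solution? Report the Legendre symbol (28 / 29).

Euler's criterion: (28/29) ≡ 28^14 (mod 29).
28^2 ≡ 1 (mod 29)
28^4 ≡ 1 (mod 29)
28^8 ≡ 1 (mod 29)
28^14 = 28^(8+4+2) ≡ 1 (mod 29).
Result is 1, so (28/29) = 1.

1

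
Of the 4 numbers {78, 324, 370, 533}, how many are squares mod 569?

2

(78/569) = -1 → non-residue.
(324/569) = +1 → QR.
(370/569) = -1 → non-residue.
(533/569) = +1 → QR.
Total quadratic residues among the 4: 2.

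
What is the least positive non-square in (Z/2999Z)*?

(2/2999) = +1, so 2 is a residue.
(3/2999) = +1, so 3 is a residue.
(4/2999) = +1, so 4 is a residue.
(5/2999) = +1, so 5 is a residue.
(6/2999) = +1, so 6 is a residue.
(7/2999) = +1, so 7 is a residue.
(8/2999) = +1, so 8 is a residue.
(9/2999) = +1, so 9 is a residue.
(10/2999) = +1, so 10 is a residue.
(11/2999) = +1, so 11 is a residue.
(12/2999) = +1, so 12 is a residue.
(13/2999) = +1, so 13 is a residue.
(14/2999) = +1, so 14 is a residue.
(15/2999) = +1, so 15 is a residue.
(16/2999) = +1, so 16 is a residue.
(17/2999) = −1, so 17 is the smallest positive non-residue mod 2999.

17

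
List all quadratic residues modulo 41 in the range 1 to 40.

Square k = 1,…,20 (k and 41−k give the same square):
1²=1, 2²=4, 3²=9, 4²=16, 5²=25, 6²=36, 7²≡8, 8²≡23, 9²≡40, 10²≡18, 11²≡39, 12²≡21, 13²≡5, 14²≡32, 15²≡20, 16²≡10, 17²≡2, 18²≡37, 19²≡33, 20²≡31 (mod 41).
So the quadratic residues mod 41 are {1, 2, 4, 5, 8, 9, 10, 16, 18, 20, 21, 23, 25, 31, 32, 33, 36, 37, 39, 40}.

1,2,4,5,8,9,10,16,18,20,21,23,25,31,32,33,36,37,39,40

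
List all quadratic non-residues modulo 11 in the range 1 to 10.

2,6,7,8,10

Square k = 1,…,5 (k and 11−k give the same square):
1²=1, 2²=4, 3²=9, 4²≡5, 5²≡3 (mod 11).
The residues are {1, 3, 4, 5, 9}; the non-residues are the remaining 5 nonzero classes.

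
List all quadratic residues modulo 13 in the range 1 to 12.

1, 3, 4, 9, 10, 12

Square k = 1,…,6 (k and 13−k give the same square):
1²=1, 2²=4, 3²=9, 4²≡3, 5²≡12, 6²≡10 (mod 13).
So the quadratic residues mod 13 are {1, 3, 4, 9, 10, 12}.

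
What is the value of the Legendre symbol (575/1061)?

Euler's criterion: (575/1061) ≡ 575^530 (mod 1061).
575^2 ≡ 654 (mod 1061)
575^4 ≡ 133 (mod 1061)
575^8 ≡ 713 (mod 1061)
575^16 ≡ 150 (mod 1061)
575^32 ≡ 219 (mod 1061)
575^64 ≡ 216 (mod 1061)
575^128 ≡ 1033 (mod 1061)
575^256 ≡ 784 (mod 1061)
575^512 ≡ 337 (mod 1061)
575^530 = 575^(512+16+2) ≡ 1 (mod 1061).
Result is 1, so (575/1061) = 1.

1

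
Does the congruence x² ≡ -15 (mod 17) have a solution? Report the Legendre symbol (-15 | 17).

First reduce: -15 ≡ 2 (mod 17).
Pull out 2: since 17 ≡ 1 (mod 8), (2/17) = +1.
Reached (1/17) = 1. Collecting the sign flips along the way, the symbol is +1.

1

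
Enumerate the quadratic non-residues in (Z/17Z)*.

Square k = 1,…,8 (k and 17−k give the same square):
1²=1, 2²=4, 3²=9, 4²=16, 5²≡8, 6²≡2, 7²≡15, 8²≡13 (mod 17).
The residues are {1, 2, 4, 8, 9, 13, 15, 16}; the non-residues are the remaining 8 nonzero classes.

3,5,6,7,10,11,12,14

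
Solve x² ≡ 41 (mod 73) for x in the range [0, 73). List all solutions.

25, 48

73 ≡ 1 (mod 4), so we find a root by search.
Trying successive values, 25² = 625 ≡ 41 (mod 73). The other root is 73 − 25 = 48.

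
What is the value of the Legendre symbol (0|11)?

Top reduces to 0: gcd > 1, so the symbol is 0.

0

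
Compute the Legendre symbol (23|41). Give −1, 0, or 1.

Reciprocity: 23 ≡ 3 and 41 ≡ 1 (mod 4), so (23/41) = +(41/23).
Reduce top mod 23: now compute (18/23).
Pull out 2: since 23 ≡ 7 (mod 8), (2/23) = +1.
Reciprocity: 9 ≡ 1 and 23 ≡ 3 (mod 4), so (9/23) = +(23/9).
Reduce top mod 9: now compute (5/9).
Reciprocity: 5 ≡ 1 and 9 ≡ 1 (mod 4), so (5/9) = +(9/5).
Reduce top mod 5: now compute (4/5).
Pull out 2^2: since 5 ≡ 5 (mod 8), (2/5) = -1, so (2/5)^2 = +1.
Reached (1/5) = 1. Collecting the sign flips along the way, the symbol is +1.

1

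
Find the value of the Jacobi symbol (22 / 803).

Pull out 2: since 803 ≡ 3 (mod 8), (2/803) = -1.
Reciprocity: 11 ≡ 3 and 803 ≡ 3 (mod 4), so (11/803) = −(803/11).
Reduce top mod 11: now compute (0/11).
Top reduces to 0: gcd > 1, so the symbol is 0.

0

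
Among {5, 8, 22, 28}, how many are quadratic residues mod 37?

(5/37) = -1 → non-residue.
(8/37) = -1 → non-residue.
(22/37) = -1 → non-residue.
(28/37) = +1 → QR.
Total quadratic residues among the 4: 1.

1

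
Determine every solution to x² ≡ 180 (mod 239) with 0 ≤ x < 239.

Since 239 ≡ 3 (mod 4), a square root of 180 is 180^((239+1)/4) = 180^60 mod 239.
Repeated squaring: 180^2≡135, 180^4≡61, 180^8≡136, 180^16≡93, 180^32≡45 (mod 239).
180^60 = 180^(32+16+8+4) ≡ 186 (mod 239).
Check: 186² = 34596 ≡ 180 (mod 239). The two roots are 53 and 186.

53, 186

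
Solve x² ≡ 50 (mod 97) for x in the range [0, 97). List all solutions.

27, 70

97 ≡ 1 (mod 4), so we find a root by search.
Trying successive values, 27² = 729 ≡ 50 (mod 97). The other root is 97 − 27 = 70.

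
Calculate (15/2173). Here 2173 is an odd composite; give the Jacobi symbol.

-1

Reciprocity: 15 ≡ 3 and 2173 ≡ 1 (mod 4), so (15/2173) = +(2173/15).
Reduce top mod 15: now compute (13/15).
Reciprocity: 13 ≡ 1 and 15 ≡ 3 (mod 4), so (13/15) = +(15/13).
Reduce top mod 13: now compute (2/13).
Pull out 2: since 13 ≡ 5 (mod 8), (2/13) = -1.
Reached (1/13) = 1. Collecting the sign flips along the way, the symbol is -1.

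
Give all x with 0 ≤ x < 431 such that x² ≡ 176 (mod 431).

185, 246

Since 431 ≡ 3 (mod 4), a square root of 176 is 176^((431+1)/4) = 176^108 mod 431.
Repeated squaring: 176^2≡375, 176^4≡119, 176^8≡369, 176^16≡396, 176^32≡363, 176^64≡314 (mod 431).
176^108 = 176^(64+32+8+4) ≡ 246 (mod 431).
Check: 246² = 60516 ≡ 176 (mod 431). The two roots are 185 and 246.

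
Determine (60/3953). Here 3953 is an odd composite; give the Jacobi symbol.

Pull out 2^2: since 3953 ≡ 1 (mod 8), (2/3953) = +1, so (2/3953)^2 = +1.
Reciprocity: 15 ≡ 3 and 3953 ≡ 1 (mod 4), so (15/3953) = +(3953/15).
Reduce top mod 15: now compute (8/15).
Pull out 2^3: since 15 ≡ 7 (mod 8), (2/15) = +1, so (2/15)^3 = +1.
Reached (1/15) = 1. Collecting the sign flips along the way, the symbol is +1.

1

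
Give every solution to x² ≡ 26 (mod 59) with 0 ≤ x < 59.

12, 47

Since 59 ≡ 3 (mod 4), a square root of 26 is 26^((59+1)/4) = 26^15 mod 59.
Repeated squaring: 26^2≡27, 26^4≡21, 26^8≡28 (mod 59).
26^15 = 26^(8+4+2+1) ≡ 12 (mod 59).
Check: 12² = 144 ≡ 26 (mod 59). The two roots are 12 and 47.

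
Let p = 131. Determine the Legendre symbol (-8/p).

1

First reduce: -8 ≡ 123 (mod 131).
Reciprocity: 123 ≡ 3 and 131 ≡ 3 (mod 4), so (123/131) = −(131/123).
Reduce top mod 123: now compute (8/123).
Pull out 2^3: since 123 ≡ 3 (mod 8), (2/123) = -1, so (2/123)^3 = -1.
Reached (1/123) = 1. Collecting the sign flips along the way, the symbol is +1.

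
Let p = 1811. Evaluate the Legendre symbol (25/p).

Reciprocity: 25 ≡ 1 and 1811 ≡ 3 (mod 4), so (25/1811) = +(1811/25).
Reduce top mod 25: now compute (11/25).
Reciprocity: 11 ≡ 3 and 25 ≡ 1 (mod 4), so (11/25) = +(25/11).
Reduce top mod 11: now compute (3/11).
Reciprocity: 3 ≡ 3 and 11 ≡ 3 (mod 4), so (3/11) = −(11/3).
Reduce top mod 3: now compute (2/3).
Pull out 2: since 3 ≡ 3 (mod 8), (2/3) = -1.
Reached (1/3) = 1. Collecting the sign flips along the way, the symbol is +1.

1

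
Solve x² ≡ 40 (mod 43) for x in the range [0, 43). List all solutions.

Since 43 ≡ 3 (mod 4), a square root of 40 is 40^((43+1)/4) = 40^11 mod 43.
Repeated squaring: 40^2≡9, 40^4≡38, 40^8≡25 (mod 43).
40^11 = 40^(8+2+1) ≡ 13 (mod 43).
Check: 13² = 169 ≡ 40 (mod 43). The two roots are 13 and 30.

13, 30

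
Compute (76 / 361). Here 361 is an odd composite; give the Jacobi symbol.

Pull out 2^2: since 361 ≡ 1 (mod 8), (2/361) = +1, so (2/361)^2 = +1.
Reciprocity: 19 ≡ 3 and 361 ≡ 1 (mod 4), so (19/361) = +(361/19).
Reduce top mod 19: now compute (0/19).
Top reduces to 0: gcd > 1, so the symbol is 0.

0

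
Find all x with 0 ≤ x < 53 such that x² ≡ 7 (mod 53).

22, 31

53 ≡ 1 (mod 4), so we find a root by search.
Trying successive values, 22² = 484 ≡ 7 (mod 53). The other root is 53 − 22 = 31.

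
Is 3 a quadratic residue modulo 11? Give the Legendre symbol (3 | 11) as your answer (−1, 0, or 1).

Euler's criterion: (3/11) ≡ 3^5 (mod 11).
3^2 ≡ 9 (mod 11)
3^4 ≡ 4 (mod 11)
3^5 = 3^(4+1) ≡ 1 (mod 11).
Result is 1, so (3/11) = 1.

1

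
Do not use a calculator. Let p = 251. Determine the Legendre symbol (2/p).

-1

Pull out 2: since 251 ≡ 3 (mod 8), (2/251) = -1.
Reached (1/251) = 1. Collecting the sign flips along the way, the symbol is -1.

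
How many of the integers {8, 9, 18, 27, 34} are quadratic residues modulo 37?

(8/37) = -1 → non-residue.
(9/37) = +1 → QR.
(18/37) = -1 → non-residue.
(27/37) = +1 → QR.
(34/37) = +1 → QR.
Total quadratic residues among the 5: 3.

3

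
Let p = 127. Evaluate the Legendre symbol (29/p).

Euler's criterion: (29/127) ≡ 29^63 (mod 127).
29^2 ≡ 79 (mod 127)
29^4 ≡ 18 (mod 127)
29^8 ≡ 70 (mod 127)
29^16 ≡ 74 (mod 127)
29^32 ≡ 15 (mod 127)
29^63 = 29^(32+16+8+4+2+1) ≡ 126 (mod 127).
Result is 126 ≡ −1, so (29/127) = −1.

-1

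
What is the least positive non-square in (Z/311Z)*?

11

(2/311) = +1, so 2 is a residue.
(3/311) = +1, so 3 is a residue.
(4/311) = +1, so 4 is a residue.
(5/311) = +1, so 5 is a residue.
(6/311) = +1, so 6 is a residue.
(7/311) = +1, so 7 is a residue.
(8/311) = +1, so 8 is a residue.
(9/311) = +1, so 9 is a residue.
(10/311) = +1, so 10 is a residue.
(11/311) = −1, so 11 is the smallest positive non-residue mod 311.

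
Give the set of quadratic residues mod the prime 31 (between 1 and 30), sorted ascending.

1,2,4,5,7,8,9,10,14,16,18,19,20,25,28

Square k = 1,…,15 (k and 31−k give the same square):
1²=1, 2²=4, 3²=9, 4²=16, 5²=25, 6²≡5, 7²≡18, 8²≡2, 9²≡19, 10²≡7, 11²≡28, 12²≡20, 13²≡14, 14²≡10, 15²≡8 (mod 31).
So the quadratic residues mod 31 are {1, 2, 4, 5, 7, 8, 9, 10, 14, 16, 18, 19, 20, 25, 28}.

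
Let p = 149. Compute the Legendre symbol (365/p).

1

Euler's criterion: (365/149) ≡ 67^74 (mod 149).
67^2 ≡ 19 (mod 149)
67^4 ≡ 63 (mod 149)
67^8 ≡ 95 (mod 149)
67^16 ≡ 85 (mod 149)
67^32 ≡ 73 (mod 149)
67^64 ≡ 114 (mod 149)
67^74 = 67^(64+8+2) ≡ 1 (mod 149).
Result is 1, so (365/149) = 1.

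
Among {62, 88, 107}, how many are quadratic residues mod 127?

(62/127) = +1 → QR.
(88/127) = +1 → QR.
(107/127) = +1 → QR.
Total quadratic residues among the 3: 3.

3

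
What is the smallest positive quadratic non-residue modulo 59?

2

(2/59) = −1, so 2 is the smallest positive non-residue mod 59.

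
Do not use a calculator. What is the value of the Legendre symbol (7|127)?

Reciprocity: 7 ≡ 3 and 127 ≡ 3 (mod 4), so (7/127) = −(127/7).
Reduce top mod 7: now compute (1/7).
Reached (1/7) = 1. Collecting the sign flips along the way, the symbol is -1.

-1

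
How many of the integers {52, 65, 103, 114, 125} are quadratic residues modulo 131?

4

(52/131) = +1 → QR.
(65/131) = +1 → QR.
(103/131) = -1 → non-residue.
(114/131) = +1 → QR.
(125/131) = +1 → QR.
Total quadratic residues among the 5: 4.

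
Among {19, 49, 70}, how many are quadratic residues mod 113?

1

(19/113) = -1 → non-residue.
(49/113) = +1 → QR.
(70/113) = -1 → non-residue.
Total quadratic residues among the 3: 1.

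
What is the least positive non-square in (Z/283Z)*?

(2/283) = −1, so 2 is the smallest positive non-residue mod 283.

2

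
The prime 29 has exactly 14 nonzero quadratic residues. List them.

1,4,5,6,7,9,13,16,20,22,23,24,25,28

Square k = 1,…,14 (k and 29−k give the same square):
1²=1, 2²=4, 3²=9, 4²=16, 5²=25, 6²≡7, 7²≡20, 8²≡6, 9²≡23, 10²≡13, 11²≡5, 12²≡28, 13²≡24, 14²≡22 (mod 29).
So the quadratic residues mod 29 are {1, 4, 5, 6, 7, 9, 13, 16, 20, 22, 23, 24, 25, 28}.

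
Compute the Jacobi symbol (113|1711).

Reciprocity: 113 ≡ 1 and 1711 ≡ 3 (mod 4), so (113/1711) = +(1711/113).
Reduce top mod 113: now compute (16/113).
Pull out 2^4: since 113 ≡ 1 (mod 8), (2/113) = +1, so (2/113)^4 = +1.
Reached (1/113) = 1. Collecting the sign flips along the way, the symbol is +1.

1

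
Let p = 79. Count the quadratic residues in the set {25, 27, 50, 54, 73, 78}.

3

(25/79) = +1 → QR.
(27/79) = -1 → non-residue.
(50/79) = +1 → QR.
(54/79) = -1 → non-residue.
(73/79) = +1 → QR.
(78/79) = -1 → non-residue.
Total quadratic residues among the 6: 3.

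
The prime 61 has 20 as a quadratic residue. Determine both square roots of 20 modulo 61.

9, 52

61 ≡ 1 (mod 4), so we find a root by search.
Trying successive values, 9² = 81 ≡ 20 (mod 61). The other root is 61 − 9 = 52.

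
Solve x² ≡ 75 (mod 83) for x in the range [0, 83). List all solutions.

Since 83 ≡ 3 (mod 4), a square root of 75 is 75^((83+1)/4) = 75^21 mod 83.
Repeated squaring: 75^2≡64, 75^4≡29, 75^8≡11, 75^16≡38 (mod 83).
75^21 = 75^(16+4+1) ≡ 65 (mod 83).
Check: 65² = 4225 ≡ 75 (mod 83). The two roots are 18 and 65.

18, 65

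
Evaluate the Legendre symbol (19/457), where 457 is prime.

Reciprocity: 19 ≡ 3 and 457 ≡ 1 (mod 4), so (19/457) = +(457/19).
Reduce top mod 19: now compute (1/19).
Reached (1/19) = 1. Collecting the sign flips along the way, the symbol is +1.

1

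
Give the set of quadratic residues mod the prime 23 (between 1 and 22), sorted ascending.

1, 2, 3, 4, 6, 8, 9, 12, 13, 16, 18

Square k = 1,…,11 (k and 23−k give the same square):
1²=1, 2²=4, 3²=9, 4²=16, 5²≡2, 6²≡13, 7²≡3, 8²≡18, 9²≡12, 10²≡8, 11²≡6 (mod 23).
So the quadratic residues mod 23 are {1, 2, 3, 4, 6, 8, 9, 12, 13, 16, 18}.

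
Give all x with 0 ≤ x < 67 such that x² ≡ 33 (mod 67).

Since 67 ≡ 3 (mod 4), a square root of 33 is 33^((67+1)/4) = 33^17 mod 67.
Repeated squaring: 33^2≡17, 33^4≡21, 33^8≡39, 33^16≡47 (mod 67).
33^17 = 33^(16+1) ≡ 10 (mod 67).
Check: 10² = 100 ≡ 33 (mod 67). The two roots are 10 and 57.

10, 57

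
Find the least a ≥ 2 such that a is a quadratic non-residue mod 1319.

13

(2/1319) = +1, so 2 is a residue.
(3/1319) = +1, so 3 is a residue.
(4/1319) = +1, so 4 is a residue.
(5/1319) = +1, so 5 is a residue.
(6/1319) = +1, so 6 is a residue.
(7/1319) = +1, so 7 is a residue.
(8/1319) = +1, so 8 is a residue.
(9/1319) = +1, so 9 is a residue.
(10/1319) = +1, so 10 is a residue.
(11/1319) = +1, so 11 is a residue.
(12/1319) = +1, so 12 is a residue.
(13/1319) = −1, so 13 is the smallest positive non-residue mod 1319.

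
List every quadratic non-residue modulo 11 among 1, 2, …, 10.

2,6,7,8,10

Square k = 1,…,5 (k and 11−k give the same square):
1²=1, 2²=4, 3²=9, 4²≡5, 5²≡3 (mod 11).
The residues are {1, 3, 4, 5, 9}; the non-residues are the remaining 5 nonzero classes.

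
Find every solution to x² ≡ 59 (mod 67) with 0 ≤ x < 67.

27, 40

Since 67 ≡ 3 (mod 4), a square root of 59 is 59^((67+1)/4) = 59^17 mod 67.
Repeated squaring: 59^2≡64, 59^4≡9, 59^8≡14, 59^16≡62 (mod 67).
59^17 = 59^(16+1) ≡ 40 (mod 67).
Check: 40² = 1600 ≡ 59 (mod 67). The two roots are 27 and 40.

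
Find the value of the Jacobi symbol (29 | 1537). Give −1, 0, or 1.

Reciprocity: 29 ≡ 1 and 1537 ≡ 1 (mod 4), so (29/1537) = +(1537/29).
Reduce top mod 29: now compute (0/29).
Top reduces to 0: gcd > 1, so the symbol is 0.

0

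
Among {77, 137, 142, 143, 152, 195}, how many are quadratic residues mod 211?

(77/211) = -1 → non-residue.
(137/211) = +1 → QR.
(142/211) = -1 → non-residue.
(143/211) = +1 → QR.
(152/211) = -1 → non-residue.
(195/211) = -1 → non-residue.
Total quadratic residues among the 6: 2.

2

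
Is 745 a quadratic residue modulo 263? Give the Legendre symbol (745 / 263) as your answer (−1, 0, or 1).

-1

First reduce: 745 ≡ 219 (mod 263).
Reciprocity: 219 ≡ 3 and 263 ≡ 3 (mod 4), so (219/263) = −(263/219).
Reduce top mod 219: now compute (44/219).
Pull out 2^2: since 219 ≡ 3 (mod 8), (2/219) = -1, so (2/219)^2 = +1.
Reciprocity: 11 ≡ 3 and 219 ≡ 3 (mod 4), so (11/219) = −(219/11).
Reduce top mod 11: now compute (10/11).
Pull out 2: since 11 ≡ 3 (mod 8), (2/11) = -1.
Reciprocity: 5 ≡ 1 and 11 ≡ 3 (mod 4), so (5/11) = +(11/5).
Reduce top mod 5: now compute (1/5).
Reached (1/5) = 1. Collecting the sign flips along the way, the symbol is -1.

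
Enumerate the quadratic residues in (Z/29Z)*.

Square k = 1,…,14 (k and 29−k give the same square):
1²=1, 2²=4, 3²=9, 4²=16, 5²=25, 6²≡7, 7²≡20, 8²≡6, 9²≡23, 10²≡13, 11²≡5, 12²≡28, 13²≡24, 14²≡22 (mod 29).
So the quadratic residues mod 29 are {1, 4, 5, 6, 7, 9, 13, 16, 20, 22, 23, 24, 25, 28}.

1,4,5,6,7,9,13,16,20,22,23,24,25,28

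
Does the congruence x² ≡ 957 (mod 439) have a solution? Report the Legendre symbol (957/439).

-1

First reduce: 957 ≡ 79 (mod 439).
Reciprocity: 79 ≡ 3 and 439 ≡ 3 (mod 4), so (79/439) = −(439/79).
Reduce top mod 79: now compute (44/79).
Pull out 2^2: since 79 ≡ 7 (mod 8), (2/79) = +1, so (2/79)^2 = +1.
Reciprocity: 11 ≡ 3 and 79 ≡ 3 (mod 4), so (11/79) = −(79/11).
Reduce top mod 11: now compute (2/11).
Pull out 2: since 11 ≡ 3 (mod 8), (2/11) = -1.
Reached (1/11) = 1. Collecting the sign flips along the way, the symbol is -1.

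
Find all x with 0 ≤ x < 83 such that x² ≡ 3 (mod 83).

Since 83 ≡ 3 (mod 4), a square root of 3 is 3^((83+1)/4) = 3^21 mod 83.
Repeated squaring: 3^2≡9, 3^4≡81, 3^8≡4, 3^16≡16 (mod 83).
3^21 = 3^(16+4+1) ≡ 70 (mod 83).
Check: 70² = 4900 ≡ 3 (mod 83). The two roots are 13 and 70.

13, 70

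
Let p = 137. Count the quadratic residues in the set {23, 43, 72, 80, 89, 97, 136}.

2

(23/137) = -1 → non-residue.
(43/137) = -1 → non-residue.
(72/137) = +1 → QR.
(80/137) = -1 → non-residue.
(89/137) = -1 → non-residue.
(97/137) = -1 → non-residue.
(136/137) = +1 → QR.
Total quadratic residues among the 7: 2.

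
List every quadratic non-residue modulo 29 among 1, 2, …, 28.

2,3,8,10,11,12,14,15,17,18,19,21,26,27

Square k = 1,…,14 (k and 29−k give the same square):
1²=1, 2²=4, 3²=9, 4²=16, 5²=25, 6²≡7, 7²≡20, 8²≡6, 9²≡23, 10²≡13, 11²≡5, 12²≡28, 13²≡24, 14²≡22 (mod 29).
The residues are {1, 4, 5, 6, 7, 9, 13, 16, 20, 22, 23, 24, 25, 28}; the non-residues are the remaining 14 nonzero classes.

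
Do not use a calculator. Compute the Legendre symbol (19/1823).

Reciprocity: 19 ≡ 3 and 1823 ≡ 3 (mod 4), so (19/1823) = −(1823/19).
Reduce top mod 19: now compute (18/19).
Pull out 2: since 19 ≡ 3 (mod 8), (2/19) = -1.
Reciprocity: 9 ≡ 1 and 19 ≡ 3 (mod 4), so (9/19) = +(19/9).
Reduce top mod 9: now compute (1/9).
Reached (1/9) = 1. Collecting the sign flips along the way, the symbol is +1.

1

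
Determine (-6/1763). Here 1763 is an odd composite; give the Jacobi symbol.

First reduce: -6 ≡ 1757 (mod 1763).
Reciprocity: 1757 ≡ 1 and 1763 ≡ 3 (mod 4), so (1757/1763) = +(1763/1757).
Reduce top mod 1757: now compute (6/1757).
Pull out 2: since 1757 ≡ 5 (mod 8), (2/1757) = -1.
Reciprocity: 3 ≡ 3 and 1757 ≡ 1 (mod 4), so (3/1757) = +(1757/3).
Reduce top mod 3: now compute (2/3).
Pull out 2: since 3 ≡ 3 (mod 8), (2/3) = -1.
Reached (1/3) = 1. Collecting the sign flips along the way, the symbol is +1.

1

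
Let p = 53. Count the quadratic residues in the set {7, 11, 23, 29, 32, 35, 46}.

4

(7/53) = +1 → QR.
(11/53) = +1 → QR.
(23/53) = -1 → non-residue.
(29/53) = +1 → QR.
(32/53) = -1 → non-residue.
(35/53) = -1 → non-residue.
(46/53) = +1 → QR.
Total quadratic residues among the 7: 4.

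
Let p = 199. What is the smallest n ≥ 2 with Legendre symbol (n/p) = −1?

3

(2/199) = +1, so 2 is a residue.
(3/199) = −1, so 3 is the smallest positive non-residue mod 199.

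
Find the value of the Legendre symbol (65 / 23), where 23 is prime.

-1

First reduce: 65 ≡ 19 (mod 23).
Reciprocity: 19 ≡ 3 and 23 ≡ 3 (mod 4), so (19/23) = −(23/19).
Reduce top mod 19: now compute (4/19).
Pull out 2^2: since 19 ≡ 3 (mod 8), (2/19) = -1, so (2/19)^2 = +1.
Reached (1/19) = 1. Collecting the sign flips along the way, the symbol is -1.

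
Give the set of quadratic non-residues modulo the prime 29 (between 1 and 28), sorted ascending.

Square k = 1,…,14 (k and 29−k give the same square):
1²=1, 2²=4, 3²=9, 4²=16, 5²=25, 6²≡7, 7²≡20, 8²≡6, 9²≡23, 10²≡13, 11²≡5, 12²≡28, 13²≡24, 14²≡22 (mod 29).
The residues are {1, 4, 5, 6, 7, 9, 13, 16, 20, 22, 23, 24, 25, 28}; the non-residues are the remaining 14 nonzero classes.

2,3,8,10,11,12,14,15,17,18,19,21,26,27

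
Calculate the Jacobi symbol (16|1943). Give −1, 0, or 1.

Pull out 2^4: since 1943 ≡ 7 (mod 8), (2/1943) = +1, so (2/1943)^4 = +1.
Reached (1/1943) = 1. Collecting the sign flips along the way, the symbol is +1.

1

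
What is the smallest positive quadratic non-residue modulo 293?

2

(2/293) = −1, so 2 is the smallest positive non-residue mod 293.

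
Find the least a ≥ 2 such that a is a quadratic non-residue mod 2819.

2

(2/2819) = −1, so 2 is the smallest positive non-residue mod 2819.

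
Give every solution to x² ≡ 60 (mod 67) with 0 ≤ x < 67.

Since 67 ≡ 3 (mod 4), a square root of 60 is 60^((67+1)/4) = 60^17 mod 67.
Repeated squaring: 60^2≡49, 60^4≡56, 60^8≡54, 60^16≡35 (mod 67).
60^17 = 60^(16+1) ≡ 23 (mod 67).
Check: 23² = 529 ≡ 60 (mod 67). The two roots are 23 and 44.

23, 44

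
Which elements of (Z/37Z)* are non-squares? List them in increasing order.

Square k = 1,…,18 (k and 37−k give the same square):
1²=1, 2²=4, 3²=9, 4²=16, 5²=25, 6²=36, 7²≡12, 8²≡27, 9²≡7, 10²≡26, 11²≡10, 12²≡33, 13²≡21, 14²≡11, 15²≡3, 16²≡34, 17²≡30, 18²≡28 (mod 37).
The residues are {1, 3, 4, 7, 9, 10, 11, 12, 16, 21, 25, 26, 27, 28, 30, 33, 34, 36}; the non-residues are the remaining 18 nonzero classes.

2 5 6 8 13 14 15 17 18 19 20 22 23 24 29 31 32 35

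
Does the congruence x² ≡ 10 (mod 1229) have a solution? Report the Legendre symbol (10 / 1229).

Pull out 2: since 1229 ≡ 5 (mod 8), (2/1229) = -1.
Reciprocity: 5 ≡ 1 and 1229 ≡ 1 (mod 4), so (5/1229) = +(1229/5).
Reduce top mod 5: now compute (4/5).
Pull out 2^2: since 5 ≡ 5 (mod 8), (2/5) = -1, so (2/5)^2 = +1.
Reached (1/5) = 1. Collecting the sign flips along the way, the symbol is -1.

-1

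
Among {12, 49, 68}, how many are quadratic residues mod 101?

2

(12/101) = -1 → non-residue.
(49/101) = +1 → QR.
(68/101) = +1 → QR.
Total quadratic residues among the 3: 2.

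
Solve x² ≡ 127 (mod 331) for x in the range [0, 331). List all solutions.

69, 262

Since 331 ≡ 3 (mod 4), a square root of 127 is 127^((331+1)/4) = 127^83 mod 331.
Repeated squaring: 127^2≡241, 127^4≡156, 127^8≡173, 127^16≡139, 127^32≡123, 127^64≡234 (mod 331).
127^83 = 127^(64+16+2+1) ≡ 69 (mod 331).
Check: 69² = 4761 ≡ 127 (mod 331). The two roots are 69 and 262.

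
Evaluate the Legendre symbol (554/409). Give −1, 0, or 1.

Euler's criterion: (554/409) ≡ 145^204 (mod 409).
145^2 ≡ 166 (mod 409)
145^4 ≡ 153 (mod 409)
145^8 ≡ 96 (mod 409)
145^16 ≡ 218 (mod 409)
145^32 ≡ 80 (mod 409)
145^64 ≡ 265 (mod 409)
145^128 ≡ 286 (mod 409)
145^204 = 145^(128+64+8+4) ≡ 408 (mod 409).
Result is 408 ≡ −1, so (554/409) = −1.

-1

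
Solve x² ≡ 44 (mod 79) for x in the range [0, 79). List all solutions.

26, 53

Since 79 ≡ 3 (mod 4), a square root of 44 is 44^((79+1)/4) = 44^20 mod 79.
Repeated squaring: 44^2≡40, 44^4≡20, 44^8≡5, 44^16≡25 (mod 79).
44^20 = 44^(16+4) ≡ 26 (mod 79).
Check: 26² = 676 ≡ 44 (mod 79). The two roots are 26 and 53.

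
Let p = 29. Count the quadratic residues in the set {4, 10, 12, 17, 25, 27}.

(4/29) = +1 → QR.
(10/29) = -1 → non-residue.
(12/29) = -1 → non-residue.
(17/29) = -1 → non-residue.
(25/29) = +1 → QR.
(27/29) = -1 → non-residue.
Total quadratic residues among the 6: 2.

2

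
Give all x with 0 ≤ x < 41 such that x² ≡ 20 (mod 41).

15, 26

41 ≡ 1 (mod 4), so we find a root by search.
Trying successive values, 15² = 225 ≡ 20 (mod 41). The other root is 41 − 15 = 26.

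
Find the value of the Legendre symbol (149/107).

1

First reduce: 149 ≡ 42 (mod 107).
Pull out 2: since 107 ≡ 3 (mod 8), (2/107) = -1.
Reciprocity: 21 ≡ 1 and 107 ≡ 3 (mod 4), so (21/107) = +(107/21).
Reduce top mod 21: now compute (2/21).
Pull out 2: since 21 ≡ 5 (mod 8), (2/21) = -1.
Reached (1/21) = 1. Collecting the sign flips along the way, the symbol is +1.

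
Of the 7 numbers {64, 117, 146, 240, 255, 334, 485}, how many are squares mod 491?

7

(64/491) = +1 → QR.
(117/491) = +1 → QR.
(146/491) = +1 → QR.
(240/491) = +1 → QR.
(255/491) = +1 → QR.
(334/491) = +1 → QR.
(485/491) = +1 → QR.
Total quadratic residues among the 7: 7.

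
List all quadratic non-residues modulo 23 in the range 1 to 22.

Square k = 1,…,11 (k and 23−k give the same square):
1²=1, 2²=4, 3²=9, 4²=16, 5²≡2, 6²≡13, 7²≡3, 8²≡18, 9²≡12, 10²≡8, 11²≡6 (mod 23).
The residues are {1, 2, 3, 4, 6, 8, 9, 12, 13, 16, 18}; the non-residues are the remaining 11 nonzero classes.

5, 7, 10, 11, 14, 15, 17, 19, 20, 21, 22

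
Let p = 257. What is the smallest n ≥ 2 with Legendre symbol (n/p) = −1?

(2/257) = +1, so 2 is a residue.
(3/257) = −1, so 3 is the smallest positive non-residue mod 257.

3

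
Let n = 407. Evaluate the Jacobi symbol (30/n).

Pull out 2: since 407 ≡ 7 (mod 8), (2/407) = +1.
Reciprocity: 15 ≡ 3 and 407 ≡ 3 (mod 4), so (15/407) = −(407/15).
Reduce top mod 15: now compute (2/15).
Pull out 2: since 15 ≡ 7 (mod 8), (2/15) = +1.
Reached (1/15) = 1. Collecting the sign flips along the way, the symbol is -1.

-1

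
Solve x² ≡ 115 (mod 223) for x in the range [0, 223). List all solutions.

28, 195

Since 223 ≡ 3 (mod 4), a square root of 115 is 115^((223+1)/4) = 115^56 mod 223.
Repeated squaring: 115^2≡68, 115^4≡164, 115^8≡136, 115^16≡210, 115^32≡169 (mod 223).
115^56 = 115^(32+16+8) ≡ 28 (mod 223).
Check: 28² = 784 ≡ 115 (mod 223). The two roots are 28 and 195.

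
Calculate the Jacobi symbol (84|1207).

Pull out 2^2: since 1207 ≡ 7 (mod 8), (2/1207) = +1, so (2/1207)^2 = +1.
Reciprocity: 21 ≡ 1 and 1207 ≡ 3 (mod 4), so (21/1207) = +(1207/21).
Reduce top mod 21: now compute (10/21).
Pull out 2: since 21 ≡ 5 (mod 8), (2/21) = -1.
Reciprocity: 5 ≡ 1 and 21 ≡ 1 (mod 4), so (5/21) = +(21/5).
Reduce top mod 5: now compute (1/5).
Reached (1/5) = 1. Collecting the sign flips along the way, the symbol is -1.

-1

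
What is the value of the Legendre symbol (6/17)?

Pull out 2: since 17 ≡ 1 (mod 8), (2/17) = +1.
Reciprocity: 3 ≡ 3 and 17 ≡ 1 (mod 4), so (3/17) = +(17/3).
Reduce top mod 3: now compute (2/3).
Pull out 2: since 3 ≡ 3 (mod 8), (2/3) = -1.
Reached (1/3) = 1. Collecting the sign flips along the way, the symbol is -1.

-1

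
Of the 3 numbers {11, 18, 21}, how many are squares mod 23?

1

(11/23) = -1 → non-residue.
(18/23) = +1 → QR.
(21/23) = -1 → non-residue.
Total quadratic residues among the 3: 1.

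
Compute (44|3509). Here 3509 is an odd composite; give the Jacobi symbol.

0

Pull out 2^2: since 3509 ≡ 5 (mod 8), (2/3509) = -1, so (2/3509)^2 = +1.
Reciprocity: 11 ≡ 3 and 3509 ≡ 1 (mod 4), so (11/3509) = +(3509/11).
Reduce top mod 11: now compute (0/11).
Top reduces to 0: gcd > 1, so the symbol is 0.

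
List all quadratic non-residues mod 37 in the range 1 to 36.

2,5,6,8,13,14,15,17,18,19,20,22,23,24,29,31,32,35

Square k = 1,…,18 (k and 37−k give the same square):
1²=1, 2²=4, 3²=9, 4²=16, 5²=25, 6²=36, 7²≡12, 8²≡27, 9²≡7, 10²≡26, 11²≡10, 12²≡33, 13²≡21, 14²≡11, 15²≡3, 16²≡34, 17²≡30, 18²≡28 (mod 37).
The residues are {1, 3, 4, 7, 9, 10, 11, 12, 16, 21, 25, 26, 27, 28, 30, 33, 34, 36}; the non-residues are the remaining 18 nonzero classes.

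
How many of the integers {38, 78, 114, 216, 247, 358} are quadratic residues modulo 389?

4

(38/389) = -1 → non-residue.
(78/389) = +1 → QR.
(114/389) = +1 → QR.
(216/389) = +1 → QR.
(247/389) = +1 → QR.
(358/389) = -1 → non-residue.
Total quadratic residues among the 6: 4.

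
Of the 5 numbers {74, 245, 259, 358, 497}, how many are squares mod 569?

2

(74/569) = -1 → non-residue.
(245/569) = +1 → QR.
(259/569) = -1 → non-residue.
(358/569) = -1 → non-residue.
(497/569) = +1 → QR.
Total quadratic residues among the 5: 2.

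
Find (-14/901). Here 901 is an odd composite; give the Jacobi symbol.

First reduce: -14 ≡ 887 (mod 901).
Reciprocity: 887 ≡ 3 and 901 ≡ 1 (mod 4), so (887/901) = +(901/887).
Reduce top mod 887: now compute (14/887).
Pull out 2: since 887 ≡ 7 (mod 8), (2/887) = +1.
Reciprocity: 7 ≡ 3 and 887 ≡ 3 (mod 4), so (7/887) = −(887/7).
Reduce top mod 7: now compute (5/7).
Reciprocity: 5 ≡ 1 and 7 ≡ 3 (mod 4), so (5/7) = +(7/5).
Reduce top mod 5: now compute (2/5).
Pull out 2: since 5 ≡ 5 (mod 8), (2/5) = -1.
Reached (1/5) = 1. Collecting the sign flips along the way, the symbol is +1.

1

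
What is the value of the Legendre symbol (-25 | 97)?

First reduce: -25 ≡ 72 (mod 97).
Pull out 2^3: since 97 ≡ 1 (mod 8), (2/97) = +1, so (2/97)^3 = +1.
Reciprocity: 9 ≡ 1 and 97 ≡ 1 (mod 4), so (9/97) = +(97/9).
Reduce top mod 9: now compute (7/9).
Reciprocity: 7 ≡ 3 and 9 ≡ 1 (mod 4), so (7/9) = +(9/7).
Reduce top mod 7: now compute (2/7).
Pull out 2: since 7 ≡ 7 (mod 8), (2/7) = +1.
Reached (1/7) = 1. Collecting the sign flips along the way, the symbol is +1.

1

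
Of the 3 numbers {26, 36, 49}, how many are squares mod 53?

(26/53) = -1 → non-residue.
(36/53) = +1 → QR.
(49/53) = +1 → QR.
Total quadratic residues among the 3: 2.

2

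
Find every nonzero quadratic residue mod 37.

Square k = 1,…,18 (k and 37−k give the same square):
1²=1, 2²=4, 3²=9, 4²=16, 5²=25, 6²=36, 7²≡12, 8²≡27, 9²≡7, 10²≡26, 11²≡10, 12²≡33, 13²≡21, 14²≡11, 15²≡3, 16²≡34, 17²≡30, 18²≡28 (mod 37).
So the quadratic residues mod 37 are {1, 3, 4, 7, 9, 10, 11, 12, 16, 21, 25, 26, 27, 28, 30, 33, 34, 36}.

1, 3, 4, 7, 9, 10, 11, 12, 16, 21, 25, 26, 27, 28, 30, 33, 34, 36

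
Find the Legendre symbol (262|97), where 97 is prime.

-1

Euler's criterion: (262/97) ≡ 68^48 (mod 97).
68^2 ≡ 65 (mod 97)
68^4 ≡ 54 (mod 97)
68^8 ≡ 6 (mod 97)
68^16 ≡ 36 (mod 97)
68^32 ≡ 35 (mod 97)
68^48 = 68^(32+16) ≡ 96 (mod 97).
Result is 96 ≡ −1, so (262/97) = −1.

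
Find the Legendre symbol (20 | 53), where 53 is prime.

Pull out 2^2: since 53 ≡ 5 (mod 8), (2/53) = -1, so (2/53)^2 = +1.
Reciprocity: 5 ≡ 1 and 53 ≡ 1 (mod 4), so (5/53) = +(53/5).
Reduce top mod 5: now compute (3/5).
Reciprocity: 3 ≡ 3 and 5 ≡ 1 (mod 4), so (3/5) = +(5/3).
Reduce top mod 3: now compute (2/3).
Pull out 2: since 3 ≡ 3 (mod 8), (2/3) = -1.
Reached (1/3) = 1. Collecting the sign flips along the way, the symbol is -1.

-1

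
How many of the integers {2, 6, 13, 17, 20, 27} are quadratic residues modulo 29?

3

(2/29) = -1 → non-residue.
(6/29) = +1 → QR.
(13/29) = +1 → QR.
(17/29) = -1 → non-residue.
(20/29) = +1 → QR.
(27/29) = -1 → non-residue.
Total quadratic residues among the 6: 3.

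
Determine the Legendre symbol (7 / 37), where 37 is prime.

Reciprocity: 7 ≡ 3 and 37 ≡ 1 (mod 4), so (7/37) = +(37/7).
Reduce top mod 7: now compute (2/7).
Pull out 2: since 7 ≡ 7 (mod 8), (2/7) = +1.
Reached (1/7) = 1. Collecting the sign flips along the way, the symbol is +1.

1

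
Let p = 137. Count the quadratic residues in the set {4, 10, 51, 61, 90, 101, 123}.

(4/137) = +1 → QR.
(10/137) = -1 → non-residue.
(51/137) = -1 → non-residue.
(61/137) = +1 → QR.
(90/137) = -1 → non-residue.
(101/137) = +1 → QR.
(123/137) = +1 → QR.
Total quadratic residues among the 7: 4.

4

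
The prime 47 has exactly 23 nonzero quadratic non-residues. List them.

5, 10, 11, 13, 15, 19, 20, 22, 23, 26, 29, 30, 31, 33, 35, 38, 39, 40, 41, 43, 44, 45, 46

Square k = 1,…,23 (k and 47−k give the same square):
1²=1, 2²=4, 3²=9, 4²=16, 5²=25, 6²=36, 7²≡2, 8²≡17, 9²≡34, 10²≡6, 11²≡27, 12²≡3, 13²≡28, 14²≡8, 15²≡37, 16²≡21, 17²≡7, 18²≡42, 19²≡32, 20²≡24, 21²≡18, 22²≡14, 23²≡12 (mod 47).
The residues are {1, 2, 3, 4, 6, 7, 8, 9, 12, 14, 16, 17, 18, 21, 24, 25, 27, 28, 32, 34, 36, 37, 42}; the non-residues are the remaining 23 nonzero classes.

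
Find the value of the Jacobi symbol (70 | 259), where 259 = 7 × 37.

Pull out 2: since 259 ≡ 3 (mod 8), (2/259) = -1.
Reciprocity: 35 ≡ 3 and 259 ≡ 3 (mod 4), so (35/259) = −(259/35).
Reduce top mod 35: now compute (14/35).
Pull out 2: since 35 ≡ 3 (mod 8), (2/35) = -1.
Reciprocity: 7 ≡ 3 and 35 ≡ 3 (mod 4), so (7/35) = −(35/7).
Reduce top mod 7: now compute (0/7).
Top reduces to 0: gcd > 1, so the symbol is 0.

0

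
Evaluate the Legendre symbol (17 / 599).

1

Euler's criterion: (17/599) ≡ 17^299 (mod 599).
17^2 ≡ 289 (mod 599)
17^4 ≡ 260 (mod 599)
17^8 ≡ 512 (mod 599)
17^16 ≡ 381 (mod 599)
17^32 ≡ 203 (mod 599)
17^64 ≡ 477 (mod 599)
17^128 ≡ 508 (mod 599)
17^256 ≡ 494 (mod 599)
17^299 = 17^(256+32+8+2+1) ≡ 1 (mod 599).
Result is 1, so (17/599) = 1.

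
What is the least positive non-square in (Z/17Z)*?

3

(2/17) = +1, so 2 is a residue.
(3/17) = −1, so 3 is the smallest positive non-residue mod 17.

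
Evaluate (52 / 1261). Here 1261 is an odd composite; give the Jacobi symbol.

Pull out 2^2: since 1261 ≡ 5 (mod 8), (2/1261) = -1, so (2/1261)^2 = +1.
Reciprocity: 13 ≡ 1 and 1261 ≡ 1 (mod 4), so (13/1261) = +(1261/13).
Reduce top mod 13: now compute (0/13).
Top reduces to 0: gcd > 1, so the symbol is 0.

0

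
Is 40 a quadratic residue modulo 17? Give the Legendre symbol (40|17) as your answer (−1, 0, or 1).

-1

First reduce: 40 ≡ 6 (mod 17).
Pull out 2: since 17 ≡ 1 (mod 8), (2/17) = +1.
Reciprocity: 3 ≡ 3 and 17 ≡ 1 (mod 4), so (3/17) = +(17/3).
Reduce top mod 3: now compute (2/3).
Pull out 2: since 3 ≡ 3 (mod 8), (2/3) = -1.
Reached (1/3) = 1. Collecting the sign flips along the way, the symbol is -1.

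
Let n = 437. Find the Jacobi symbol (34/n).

Pull out 2: since 437 ≡ 5 (mod 8), (2/437) = -1.
Reciprocity: 17 ≡ 1 and 437 ≡ 1 (mod 4), so (17/437) = +(437/17).
Reduce top mod 17: now compute (12/17).
Pull out 2^2: since 17 ≡ 1 (mod 8), (2/17) = +1, so (2/17)^2 = +1.
Reciprocity: 3 ≡ 3 and 17 ≡ 1 (mod 4), so (3/17) = +(17/3).
Reduce top mod 3: now compute (2/3).
Pull out 2: since 3 ≡ 3 (mod 8), (2/3) = -1.
Reached (1/3) = 1. Collecting the sign flips along the way, the symbol is +1.

1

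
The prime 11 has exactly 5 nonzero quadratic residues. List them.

1,3,4,5,9

Square k = 1,…,5 (k and 11−k give the same square):
1²=1, 2²=4, 3²=9, 4²≡5, 5²≡3 (mod 11).
So the quadratic residues mod 11 are {1, 3, 4, 5, 9}.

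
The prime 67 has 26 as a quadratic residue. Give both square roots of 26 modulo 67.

19, 48

Since 67 ≡ 3 (mod 4), a square root of 26 is 26^((67+1)/4) = 26^17 mod 67.
Repeated squaring: 26^2≡6, 26^4≡36, 26^8≡23, 26^16≡60 (mod 67).
26^17 = 26^(16+1) ≡ 19 (mod 67).
Check: 19² = 361 ≡ 26 (mod 67). The two roots are 19 and 48.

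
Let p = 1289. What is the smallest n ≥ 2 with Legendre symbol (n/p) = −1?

3

(2/1289) = +1, so 2 is a residue.
(3/1289) = −1, so 3 is the smallest positive non-residue mod 1289.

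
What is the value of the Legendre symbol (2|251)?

Pull out 2: since 251 ≡ 3 (mod 8), (2/251) = -1.
Reached (1/251) = 1. Collecting the sign flips along the way, the symbol is -1.

-1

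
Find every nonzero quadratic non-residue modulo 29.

Square k = 1,…,14 (k and 29−k give the same square):
1²=1, 2²=4, 3²=9, 4²=16, 5²=25, 6²≡7, 7²≡20, 8²≡6, 9²≡23, 10²≡13, 11²≡5, 12²≡28, 13²≡24, 14²≡22 (mod 29).
The residues are {1, 4, 5, 6, 7, 9, 13, 16, 20, 22, 23, 24, 25, 28}; the non-residues are the remaining 14 nonzero classes.

2, 3, 8, 10, 11, 12, 14, 15, 17, 18, 19, 21, 26, 27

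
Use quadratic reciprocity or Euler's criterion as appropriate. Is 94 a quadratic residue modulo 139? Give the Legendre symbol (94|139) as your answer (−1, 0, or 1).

-1

Pull out 2: since 139 ≡ 3 (mod 8), (2/139) = -1.
Reciprocity: 47 ≡ 3 and 139 ≡ 3 (mod 4), so (47/139) = −(139/47).
Reduce top mod 47: now compute (45/47).
Reciprocity: 45 ≡ 1 and 47 ≡ 3 (mod 4), so (45/47) = +(47/45).
Reduce top mod 45: now compute (2/45).
Pull out 2: since 45 ≡ 5 (mod 8), (2/45) = -1.
Reached (1/45) = 1. Collecting the sign flips along the way, the symbol is -1.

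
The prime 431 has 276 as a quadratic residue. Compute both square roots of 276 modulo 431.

172, 259

Since 431 ≡ 3 (mod 4), a square root of 276 is 276^((431+1)/4) = 276^108 mod 431.
Repeated squaring: 276^2≡320, 276^4≡253, 276^8≡221, 276^16≡138, 276^32≡80, 276^64≡366 (mod 431).
276^108 = 276^(64+32+8+4) ≡ 259 (mod 431).
Check: 259² = 67081 ≡ 276 (mod 431). The two roots are 172 and 259.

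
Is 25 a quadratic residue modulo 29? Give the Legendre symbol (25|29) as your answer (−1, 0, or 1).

1

Reciprocity: 25 ≡ 1 and 29 ≡ 1 (mod 4), so (25/29) = +(29/25).
Reduce top mod 25: now compute (4/25).
Pull out 2^2: since 25 ≡ 1 (mod 8), (2/25) = +1, so (2/25)^2 = +1.
Reached (1/25) = 1. Collecting the sign flips along the way, the symbol is +1.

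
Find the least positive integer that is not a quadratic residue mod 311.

11

(2/311) = +1, so 2 is a residue.
(3/311) = +1, so 3 is a residue.
(4/311) = +1, so 4 is a residue.
(5/311) = +1, so 5 is a residue.
(6/311) = +1, so 6 is a residue.
(7/311) = +1, so 7 is a residue.
(8/311) = +1, so 8 is a residue.
(9/311) = +1, so 9 is a residue.
(10/311) = +1, so 10 is a residue.
(11/311) = −1, so 11 is the smallest positive non-residue mod 311.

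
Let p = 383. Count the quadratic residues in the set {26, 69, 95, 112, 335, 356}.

(26/383) = -1 → non-residue.
(69/383) = +1 → QR.
(95/383) = -1 → non-residue.
(112/383) = +1 → QR.
(335/383) = -1 → non-residue.
(356/383) = -1 → non-residue.
Total quadratic residues among the 6: 2.

2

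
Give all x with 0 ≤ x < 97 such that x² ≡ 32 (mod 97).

97 ≡ 1 (mod 4), so we find a root by search.
Trying successive values, 41² = 1681 ≡ 32 (mod 97). The other root is 97 − 41 = 56.

41, 56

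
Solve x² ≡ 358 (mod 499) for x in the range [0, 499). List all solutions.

Since 499 ≡ 3 (mod 4), a square root of 358 is 358^((499+1)/4) = 358^125 mod 499.
Repeated squaring: 358^2≡420, 358^4≡253, 358^8≡137, 358^16≡306, 358^32≡323, 358^64≡38 (mod 499).
358^125 = 358^(64+32+16+8+4+1) ≡ 353 (mod 499).
Check: 353² = 124609 ≡ 358 (mod 499). The two roots are 146 and 353.

146, 353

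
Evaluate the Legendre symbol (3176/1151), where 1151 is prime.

1

First reduce: 3176 ≡ 874 (mod 1151).
Pull out 2: since 1151 ≡ 7 (mod 8), (2/1151) = +1.
Reciprocity: 437 ≡ 1 and 1151 ≡ 3 (mod 4), so (437/1151) = +(1151/437).
Reduce top mod 437: now compute (277/437).
Reciprocity: 277 ≡ 1 and 437 ≡ 1 (mod 4), so (277/437) = +(437/277).
Reduce top mod 277: now compute (160/277).
Pull out 2^5: since 277 ≡ 5 (mod 8), (2/277) = -1, so (2/277)^5 = -1.
Reciprocity: 5 ≡ 1 and 277 ≡ 1 (mod 4), so (5/277) = +(277/5).
Reduce top mod 5: now compute (2/5).
Pull out 2: since 5 ≡ 5 (mod 8), (2/5) = -1.
Reached (1/5) = 1. Collecting the sign flips along the way, the symbol is +1.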